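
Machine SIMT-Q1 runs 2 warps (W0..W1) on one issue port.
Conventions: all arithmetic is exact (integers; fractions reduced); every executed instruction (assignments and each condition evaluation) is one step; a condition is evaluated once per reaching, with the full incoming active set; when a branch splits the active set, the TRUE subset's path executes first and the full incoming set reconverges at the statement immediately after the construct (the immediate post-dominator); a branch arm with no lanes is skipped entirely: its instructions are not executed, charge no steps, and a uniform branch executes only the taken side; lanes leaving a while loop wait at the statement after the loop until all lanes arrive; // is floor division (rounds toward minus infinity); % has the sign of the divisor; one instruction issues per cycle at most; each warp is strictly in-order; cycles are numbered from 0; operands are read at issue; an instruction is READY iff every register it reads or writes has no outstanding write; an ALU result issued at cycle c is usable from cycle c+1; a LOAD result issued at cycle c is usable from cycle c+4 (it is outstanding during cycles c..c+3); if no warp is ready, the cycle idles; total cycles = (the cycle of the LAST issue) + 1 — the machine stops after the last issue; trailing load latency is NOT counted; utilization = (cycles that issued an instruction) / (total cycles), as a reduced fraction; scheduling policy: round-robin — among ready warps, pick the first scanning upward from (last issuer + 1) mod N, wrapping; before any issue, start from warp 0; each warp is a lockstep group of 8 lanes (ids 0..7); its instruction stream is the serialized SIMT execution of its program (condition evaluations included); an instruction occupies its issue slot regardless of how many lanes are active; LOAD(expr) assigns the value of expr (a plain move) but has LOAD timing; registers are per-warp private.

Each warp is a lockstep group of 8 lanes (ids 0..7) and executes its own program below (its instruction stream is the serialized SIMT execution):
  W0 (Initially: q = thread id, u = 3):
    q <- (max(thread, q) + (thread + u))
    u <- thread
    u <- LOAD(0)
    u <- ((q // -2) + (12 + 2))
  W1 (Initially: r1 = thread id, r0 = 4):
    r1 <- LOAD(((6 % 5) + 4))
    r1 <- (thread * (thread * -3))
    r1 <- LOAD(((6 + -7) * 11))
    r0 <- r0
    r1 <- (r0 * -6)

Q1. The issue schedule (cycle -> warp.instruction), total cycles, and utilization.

cycle 0: W0.I0
cycle 1: W1.I0
cycle 2: W0.I1
cycle 3: W0.I2
cycle 4: idle
cycle 5: W1.I1
cycle 6: W1.I2
cycle 7: W0.I3
cycle 8: W1.I3
cycle 9: idle
cycle 10: W1.I4

Answer: 11 cycles, utilization 9/11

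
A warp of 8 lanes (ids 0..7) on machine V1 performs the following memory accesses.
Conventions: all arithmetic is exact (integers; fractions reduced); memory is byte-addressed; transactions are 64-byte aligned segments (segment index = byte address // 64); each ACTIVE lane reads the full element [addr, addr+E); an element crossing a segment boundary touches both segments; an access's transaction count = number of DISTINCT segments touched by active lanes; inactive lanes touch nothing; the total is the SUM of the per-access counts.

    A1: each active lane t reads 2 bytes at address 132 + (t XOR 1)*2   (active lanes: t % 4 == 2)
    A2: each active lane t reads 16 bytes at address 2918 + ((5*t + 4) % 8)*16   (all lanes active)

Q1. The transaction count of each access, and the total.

A1: 1 transaction
A2: 3 transactions

Answer: 1,3; total 4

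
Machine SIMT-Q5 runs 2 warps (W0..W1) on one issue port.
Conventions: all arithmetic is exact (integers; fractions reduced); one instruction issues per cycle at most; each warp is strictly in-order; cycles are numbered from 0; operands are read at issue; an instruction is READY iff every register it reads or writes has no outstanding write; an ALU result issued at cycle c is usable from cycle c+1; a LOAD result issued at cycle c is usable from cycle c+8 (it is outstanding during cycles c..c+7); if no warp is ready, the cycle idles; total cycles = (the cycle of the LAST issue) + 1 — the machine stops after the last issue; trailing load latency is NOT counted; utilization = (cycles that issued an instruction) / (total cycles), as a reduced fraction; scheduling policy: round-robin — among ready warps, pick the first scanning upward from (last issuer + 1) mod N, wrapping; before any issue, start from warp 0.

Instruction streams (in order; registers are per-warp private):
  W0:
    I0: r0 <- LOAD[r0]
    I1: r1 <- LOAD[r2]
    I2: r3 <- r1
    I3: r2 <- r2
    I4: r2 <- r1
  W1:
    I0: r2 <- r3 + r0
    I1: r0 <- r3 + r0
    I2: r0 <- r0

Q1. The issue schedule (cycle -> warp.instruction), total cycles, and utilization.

cycle 0: W0.I0
cycle 1: W1.I0
cycle 2: W0.I1
cycle 3: W1.I1
cycle 4: W1.I2
cycle 5: idle
cycle 6: idle
cycle 7: idle
cycle 8: idle
cycle 9: idle
cycle 10: W0.I2
cycle 11: W0.I3
cycle 12: W0.I4

Answer: 13 cycles, utilization 8/13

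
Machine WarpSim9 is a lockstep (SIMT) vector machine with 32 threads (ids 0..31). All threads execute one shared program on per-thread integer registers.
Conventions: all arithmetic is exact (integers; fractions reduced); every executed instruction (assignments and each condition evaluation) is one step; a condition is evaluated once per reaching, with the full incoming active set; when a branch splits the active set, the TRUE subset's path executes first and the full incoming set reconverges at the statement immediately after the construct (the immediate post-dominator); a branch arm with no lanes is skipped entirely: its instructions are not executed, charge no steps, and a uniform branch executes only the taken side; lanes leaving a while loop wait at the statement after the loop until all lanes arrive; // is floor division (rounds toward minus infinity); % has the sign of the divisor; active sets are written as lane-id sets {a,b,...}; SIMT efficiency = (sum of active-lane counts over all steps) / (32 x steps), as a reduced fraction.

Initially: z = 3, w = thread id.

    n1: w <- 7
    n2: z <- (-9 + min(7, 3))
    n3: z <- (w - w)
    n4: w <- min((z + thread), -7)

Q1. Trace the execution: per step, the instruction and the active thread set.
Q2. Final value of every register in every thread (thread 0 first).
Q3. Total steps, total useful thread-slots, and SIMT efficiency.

step 0: w <- 7                       {0,1,2,3,4,5,6,7,8,9,10,11,12,13,14,15,16,17,18,19,20,21,22,23,24,25,26,27,28,29,30,31}
step 1: z <- (-9 + min(7, 3))        {0,1,2,3,4,5,6,7,8,9,10,11,12,13,14,15,16,17,18,19,20,21,22,23,24,25,26,27,28,29,30,31}
step 2: z <- (w - w)                 {0,1,2,3,4,5,6,7,8,9,10,11,12,13,14,15,16,17,18,19,20,21,22,23,24,25,26,27,28,29,30,31}
step 3: w <- min((z + thread), -7)   {0,1,2,3,4,5,6,7,8,9,10,11,12,13,14,15,16,17,18,19,20,21,22,23,24,25,26,27,28,29,30,31}

Answer: 4 steps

z: 0,0,0,0,0,0,0,0,0,0,0,0,0,0,0,0,0,0,0,0,0,0,0,0,0,0,0,0,0,0,0,0
w: -7,-7,-7,-7,-7,-7,-7,-7,-7,-7,-7,-7,-7,-7,-7,-7,-7,-7,-7,-7,-7,-7,-7,-7,-7,-7,-7,-7,-7,-7,-7,-7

steps = 4; useful = 128; efficiency = 128/128 = 1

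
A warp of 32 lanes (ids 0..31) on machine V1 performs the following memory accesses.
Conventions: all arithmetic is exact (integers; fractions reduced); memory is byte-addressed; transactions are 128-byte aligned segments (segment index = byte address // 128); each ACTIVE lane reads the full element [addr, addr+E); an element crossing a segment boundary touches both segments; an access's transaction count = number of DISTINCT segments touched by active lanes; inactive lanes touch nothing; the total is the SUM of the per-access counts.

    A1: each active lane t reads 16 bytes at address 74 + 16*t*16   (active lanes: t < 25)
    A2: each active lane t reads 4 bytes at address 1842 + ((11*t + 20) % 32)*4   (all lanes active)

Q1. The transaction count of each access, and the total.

A1: 25 transactions
A2: 2 transactions

Answer: 25,2; total 27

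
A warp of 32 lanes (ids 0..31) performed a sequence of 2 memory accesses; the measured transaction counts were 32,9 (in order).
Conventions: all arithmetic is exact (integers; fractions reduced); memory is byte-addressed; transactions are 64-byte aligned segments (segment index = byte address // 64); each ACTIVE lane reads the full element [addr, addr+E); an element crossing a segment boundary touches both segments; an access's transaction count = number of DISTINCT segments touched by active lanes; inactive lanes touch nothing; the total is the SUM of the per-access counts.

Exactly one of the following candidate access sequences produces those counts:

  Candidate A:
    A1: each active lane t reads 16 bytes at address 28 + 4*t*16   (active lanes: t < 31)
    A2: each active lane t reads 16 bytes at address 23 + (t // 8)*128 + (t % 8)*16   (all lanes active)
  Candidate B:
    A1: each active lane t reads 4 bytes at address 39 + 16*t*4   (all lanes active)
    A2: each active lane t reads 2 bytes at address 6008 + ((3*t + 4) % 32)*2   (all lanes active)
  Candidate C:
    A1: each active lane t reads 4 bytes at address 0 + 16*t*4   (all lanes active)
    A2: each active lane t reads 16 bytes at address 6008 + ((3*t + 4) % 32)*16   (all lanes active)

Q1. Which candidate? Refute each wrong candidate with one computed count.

A: A1 gives 31 transactions, not 32
B: A2 gives 2 transactions, not 9
C: all counts match (32,9)

Answer: C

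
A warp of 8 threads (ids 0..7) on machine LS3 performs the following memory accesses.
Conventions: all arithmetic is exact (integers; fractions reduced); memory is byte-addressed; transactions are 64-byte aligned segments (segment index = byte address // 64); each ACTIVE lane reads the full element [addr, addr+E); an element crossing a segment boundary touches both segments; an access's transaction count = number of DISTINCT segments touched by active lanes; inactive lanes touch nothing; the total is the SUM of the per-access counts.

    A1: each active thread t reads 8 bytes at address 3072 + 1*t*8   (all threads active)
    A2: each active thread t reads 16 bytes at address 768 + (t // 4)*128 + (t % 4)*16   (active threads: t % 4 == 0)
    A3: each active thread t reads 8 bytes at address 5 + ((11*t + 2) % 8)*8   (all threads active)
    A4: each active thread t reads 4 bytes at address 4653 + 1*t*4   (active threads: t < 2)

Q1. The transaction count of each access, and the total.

A1: 1 transaction
A2: 2 transactions
A3: 2 transactions
A4: 1 transaction

Answer: 1,2,2,1; total 6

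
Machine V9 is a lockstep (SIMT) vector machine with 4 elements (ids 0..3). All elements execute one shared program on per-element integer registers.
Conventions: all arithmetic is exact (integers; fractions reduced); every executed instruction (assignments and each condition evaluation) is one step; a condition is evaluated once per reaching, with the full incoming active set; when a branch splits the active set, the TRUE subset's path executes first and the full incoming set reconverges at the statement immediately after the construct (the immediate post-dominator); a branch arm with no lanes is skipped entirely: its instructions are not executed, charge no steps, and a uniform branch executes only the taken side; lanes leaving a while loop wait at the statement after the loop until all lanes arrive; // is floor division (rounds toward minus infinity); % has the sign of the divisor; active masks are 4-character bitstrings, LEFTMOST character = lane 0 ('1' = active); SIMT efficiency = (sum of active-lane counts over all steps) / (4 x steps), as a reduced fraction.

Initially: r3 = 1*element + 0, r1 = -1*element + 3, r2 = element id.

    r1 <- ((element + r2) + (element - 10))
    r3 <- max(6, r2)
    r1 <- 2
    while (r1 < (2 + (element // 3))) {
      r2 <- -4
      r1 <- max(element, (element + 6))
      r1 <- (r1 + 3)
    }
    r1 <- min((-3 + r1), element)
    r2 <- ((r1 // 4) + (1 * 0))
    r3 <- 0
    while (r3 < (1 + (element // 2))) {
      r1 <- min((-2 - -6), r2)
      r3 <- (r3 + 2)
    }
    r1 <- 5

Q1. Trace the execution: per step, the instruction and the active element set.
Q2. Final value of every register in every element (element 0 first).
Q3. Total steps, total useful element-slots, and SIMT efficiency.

step 0: r1 <- ((element + r2) + (element - 10)) 1111
step 1: r3 <- max(6, r2)             1111
step 2: r1 <- 2                      1111
step 3: eval (r1 < (2 + (element // 3))) 1111
step 4: r2 <- -4                     0001
step 5: r1 <- max(element, (element + 6)) 0001
step 6: r1 <- (r1 + 3)               0001
step 7: eval (r1 < (2 + (element // 3))) 0001
step 8: r1 <- min((-3 + r1), element) 1111
step 9: r2 <- ((r1 // 4) + (1 * 0))  1111
step 10: r3 <- 0                      1111
step 11: eval (r3 < (1 + (element // 2))) 1111
step 12: r1 <- min((-2 - -6), r2)     1111
step 13: r3 <- (r3 + 2)               1111
step 14: eval (r3 < (1 + (element // 2))) 1111
step 15: r1 <- 5                      1111

Answer: 16 steps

r3: 2,2,2,2
r1: 5,5,5,5
r2: -1,-1,-1,0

steps = 16; useful = 52; efficiency = 52/64 = 13/16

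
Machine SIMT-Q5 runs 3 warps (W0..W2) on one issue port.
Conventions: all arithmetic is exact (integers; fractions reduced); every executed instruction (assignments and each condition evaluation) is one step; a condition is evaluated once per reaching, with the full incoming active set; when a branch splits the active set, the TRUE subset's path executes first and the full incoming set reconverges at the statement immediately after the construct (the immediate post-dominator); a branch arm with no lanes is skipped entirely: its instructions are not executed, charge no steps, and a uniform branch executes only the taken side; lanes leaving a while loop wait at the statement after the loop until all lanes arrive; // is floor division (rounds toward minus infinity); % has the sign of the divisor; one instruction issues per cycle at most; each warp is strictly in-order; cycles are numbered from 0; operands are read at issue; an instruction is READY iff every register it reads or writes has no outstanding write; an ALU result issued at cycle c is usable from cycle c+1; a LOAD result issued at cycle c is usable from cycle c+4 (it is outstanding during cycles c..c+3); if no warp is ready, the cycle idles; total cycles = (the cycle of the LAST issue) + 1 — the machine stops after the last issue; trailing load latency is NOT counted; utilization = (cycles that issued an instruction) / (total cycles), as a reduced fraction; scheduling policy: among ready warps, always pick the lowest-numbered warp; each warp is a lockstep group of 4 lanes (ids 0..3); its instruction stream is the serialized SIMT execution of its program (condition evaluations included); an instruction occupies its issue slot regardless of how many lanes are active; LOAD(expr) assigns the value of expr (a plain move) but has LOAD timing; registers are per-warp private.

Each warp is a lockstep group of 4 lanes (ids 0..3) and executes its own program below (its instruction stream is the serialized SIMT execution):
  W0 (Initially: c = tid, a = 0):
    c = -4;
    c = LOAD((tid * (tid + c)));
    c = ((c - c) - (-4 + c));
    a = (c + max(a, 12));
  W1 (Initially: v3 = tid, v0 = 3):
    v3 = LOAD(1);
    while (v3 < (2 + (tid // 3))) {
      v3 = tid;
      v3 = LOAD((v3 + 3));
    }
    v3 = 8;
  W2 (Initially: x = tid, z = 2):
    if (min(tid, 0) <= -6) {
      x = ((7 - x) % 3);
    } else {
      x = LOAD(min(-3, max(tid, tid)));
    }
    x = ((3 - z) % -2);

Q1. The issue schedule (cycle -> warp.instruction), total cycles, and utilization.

cycle 0: W0.I0
cycle 1: W0.I1
cycle 2: W1.I0
cycle 3: W2.I0
cycle 4: W2.I1
cycle 5: W0.I2
cycle 6: W0.I3
cycle 7: W1.I1
cycle 8: W1.I2
cycle 9: W1.I3
cycle 10: W2.I2
cycle 11: idle
cycle 12: idle
cycle 13: W1.I4
cycle 14: W1.I5

Answer: 15 cycles, utilization 13/15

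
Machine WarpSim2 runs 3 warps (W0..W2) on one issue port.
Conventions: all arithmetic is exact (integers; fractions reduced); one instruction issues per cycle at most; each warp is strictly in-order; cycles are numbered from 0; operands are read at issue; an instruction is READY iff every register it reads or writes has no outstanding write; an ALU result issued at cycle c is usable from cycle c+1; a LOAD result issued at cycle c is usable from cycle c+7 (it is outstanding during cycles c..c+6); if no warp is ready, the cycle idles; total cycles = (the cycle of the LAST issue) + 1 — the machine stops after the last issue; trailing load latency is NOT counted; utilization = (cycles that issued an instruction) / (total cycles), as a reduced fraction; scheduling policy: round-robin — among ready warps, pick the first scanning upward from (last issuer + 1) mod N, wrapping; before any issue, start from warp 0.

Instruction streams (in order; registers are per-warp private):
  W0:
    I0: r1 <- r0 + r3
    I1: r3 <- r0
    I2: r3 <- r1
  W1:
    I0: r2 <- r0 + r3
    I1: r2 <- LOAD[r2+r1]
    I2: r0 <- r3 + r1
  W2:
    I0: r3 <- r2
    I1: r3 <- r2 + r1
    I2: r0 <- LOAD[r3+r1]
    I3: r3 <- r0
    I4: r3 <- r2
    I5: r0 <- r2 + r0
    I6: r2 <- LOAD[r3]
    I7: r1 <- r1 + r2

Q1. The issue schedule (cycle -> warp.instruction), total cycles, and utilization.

cycle 0: W0.I0
cycle 1: W1.I0
cycle 2: W2.I0
cycle 3: W0.I1
cycle 4: W1.I1
cycle 5: W2.I1
cycle 6: W0.I2
cycle 7: W1.I2
cycle 8: W2.I2
cycle 9: idle
cycle 10: idle
cycle 11: idle
cycle 12: idle
cycle 13: idle
cycle 14: idle
cycle 15: W2.I3
cycle 16: W2.I4
cycle 17: W2.I5
cycle 18: W2.I6
cycle 19: idle
cycle 20: idle
cycle 21: idle
cycle 22: idle
cycle 23: idle
cycle 24: idle
cycle 25: W2.I7

Answer: 26 cycles, utilization 7/13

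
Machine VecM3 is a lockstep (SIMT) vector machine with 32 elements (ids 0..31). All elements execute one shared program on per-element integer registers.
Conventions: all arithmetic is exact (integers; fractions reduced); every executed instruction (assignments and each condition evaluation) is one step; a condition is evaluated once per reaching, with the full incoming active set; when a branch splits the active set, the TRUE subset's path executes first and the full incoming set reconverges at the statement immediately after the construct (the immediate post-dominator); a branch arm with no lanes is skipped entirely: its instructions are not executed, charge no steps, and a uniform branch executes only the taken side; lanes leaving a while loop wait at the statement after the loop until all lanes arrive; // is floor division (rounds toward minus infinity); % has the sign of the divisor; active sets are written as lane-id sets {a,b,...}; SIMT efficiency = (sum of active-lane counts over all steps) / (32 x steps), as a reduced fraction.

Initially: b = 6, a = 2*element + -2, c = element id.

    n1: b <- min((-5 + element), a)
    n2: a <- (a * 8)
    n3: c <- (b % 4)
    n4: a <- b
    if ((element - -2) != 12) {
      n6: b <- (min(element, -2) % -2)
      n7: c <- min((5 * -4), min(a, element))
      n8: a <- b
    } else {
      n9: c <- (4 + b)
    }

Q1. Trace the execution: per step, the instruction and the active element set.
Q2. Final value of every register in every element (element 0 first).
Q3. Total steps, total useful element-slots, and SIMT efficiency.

step 0: b <- min((-5 + element), a)  {0,1,2,3,4,5,6,7,8,9,10,11,12,13,14,15,16,17,18,19,20,21,22,23,24,25,26,27,28,29,30,31}
step 1: a <- (a * 8)                 {0,1,2,3,4,5,6,7,8,9,10,11,12,13,14,15,16,17,18,19,20,21,22,23,24,25,26,27,28,29,30,31}
step 2: c <- (b % 4)                 {0,1,2,3,4,5,6,7,8,9,10,11,12,13,14,15,16,17,18,19,20,21,22,23,24,25,26,27,28,29,30,31}
step 3: a <- b                       {0,1,2,3,4,5,6,7,8,9,10,11,12,13,14,15,16,17,18,19,20,21,22,23,24,25,26,27,28,29,30,31}
step 4: eval ((element - -2) != 12)  {0,1,2,3,4,5,6,7,8,9,10,11,12,13,14,15,16,17,18,19,20,21,22,23,24,25,26,27,28,29,30,31}
step 5: b <- (min(element, -2) % -2) {0,1,2,3,4,5,6,7,8,9,11,12,13,14,15,16,17,18,19,20,21,22,23,24,25,26,27,28,29,30,31}
step 6: c <- min((5 * -4), min(a, element)) {0,1,2,3,4,5,6,7,8,9,11,12,13,14,15,16,17,18,19,20,21,22,23,24,25,26,27,28,29,30,31}
step 7: a <- b                       {0,1,2,3,4,5,6,7,8,9,11,12,13,14,15,16,17,18,19,20,21,22,23,24,25,26,27,28,29,30,31}
step 8: c <- (4 + b)                 {10}

Answer: 9 steps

b: 0,0,0,0,0,0,0,0,0,0,5,0,0,0,0,0,0,0,0,0,0,0,0,0,0,0,0,0,0,0,0,0
a: 0,0,0,0,0,0,0,0,0,0,5,0,0,0,0,0,0,0,0,0,0,0,0,0,0,0,0,0,0,0,0,0
c: -20,-20,-20,-20,-20,-20,-20,-20,-20,-20,9,-20,-20,-20,-20,-20,-20,-20,-20,-20,-20,-20,-20,-20,-20,-20,-20,-20,-20,-20,-20,-20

steps = 9; useful = 254; efficiency = 254/288 = 127/144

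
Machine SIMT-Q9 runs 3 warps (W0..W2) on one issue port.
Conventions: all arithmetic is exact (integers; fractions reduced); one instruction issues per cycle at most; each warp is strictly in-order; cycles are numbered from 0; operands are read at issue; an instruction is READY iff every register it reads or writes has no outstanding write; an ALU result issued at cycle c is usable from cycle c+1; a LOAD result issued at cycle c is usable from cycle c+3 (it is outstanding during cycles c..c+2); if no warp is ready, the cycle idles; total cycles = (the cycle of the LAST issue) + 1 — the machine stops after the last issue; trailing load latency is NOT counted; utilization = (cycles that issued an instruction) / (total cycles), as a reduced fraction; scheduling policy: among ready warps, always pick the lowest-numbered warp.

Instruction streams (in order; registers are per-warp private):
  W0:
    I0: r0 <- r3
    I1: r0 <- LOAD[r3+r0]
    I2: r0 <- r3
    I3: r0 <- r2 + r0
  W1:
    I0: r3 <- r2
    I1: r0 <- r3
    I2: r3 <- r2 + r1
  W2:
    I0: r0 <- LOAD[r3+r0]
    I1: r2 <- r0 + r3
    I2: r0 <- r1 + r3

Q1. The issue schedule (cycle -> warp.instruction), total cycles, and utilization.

cycle 0: W0.I0
cycle 1: W0.I1
cycle 2: W1.I0
cycle 3: W1.I1
cycle 4: W0.I2
cycle 5: W0.I3
cycle 6: W1.I2
cycle 7: W2.I0
cycle 8: idle
cycle 9: idle
cycle 10: W2.I1
cycle 11: W2.I2

Answer: 12 cycles, utilization 5/6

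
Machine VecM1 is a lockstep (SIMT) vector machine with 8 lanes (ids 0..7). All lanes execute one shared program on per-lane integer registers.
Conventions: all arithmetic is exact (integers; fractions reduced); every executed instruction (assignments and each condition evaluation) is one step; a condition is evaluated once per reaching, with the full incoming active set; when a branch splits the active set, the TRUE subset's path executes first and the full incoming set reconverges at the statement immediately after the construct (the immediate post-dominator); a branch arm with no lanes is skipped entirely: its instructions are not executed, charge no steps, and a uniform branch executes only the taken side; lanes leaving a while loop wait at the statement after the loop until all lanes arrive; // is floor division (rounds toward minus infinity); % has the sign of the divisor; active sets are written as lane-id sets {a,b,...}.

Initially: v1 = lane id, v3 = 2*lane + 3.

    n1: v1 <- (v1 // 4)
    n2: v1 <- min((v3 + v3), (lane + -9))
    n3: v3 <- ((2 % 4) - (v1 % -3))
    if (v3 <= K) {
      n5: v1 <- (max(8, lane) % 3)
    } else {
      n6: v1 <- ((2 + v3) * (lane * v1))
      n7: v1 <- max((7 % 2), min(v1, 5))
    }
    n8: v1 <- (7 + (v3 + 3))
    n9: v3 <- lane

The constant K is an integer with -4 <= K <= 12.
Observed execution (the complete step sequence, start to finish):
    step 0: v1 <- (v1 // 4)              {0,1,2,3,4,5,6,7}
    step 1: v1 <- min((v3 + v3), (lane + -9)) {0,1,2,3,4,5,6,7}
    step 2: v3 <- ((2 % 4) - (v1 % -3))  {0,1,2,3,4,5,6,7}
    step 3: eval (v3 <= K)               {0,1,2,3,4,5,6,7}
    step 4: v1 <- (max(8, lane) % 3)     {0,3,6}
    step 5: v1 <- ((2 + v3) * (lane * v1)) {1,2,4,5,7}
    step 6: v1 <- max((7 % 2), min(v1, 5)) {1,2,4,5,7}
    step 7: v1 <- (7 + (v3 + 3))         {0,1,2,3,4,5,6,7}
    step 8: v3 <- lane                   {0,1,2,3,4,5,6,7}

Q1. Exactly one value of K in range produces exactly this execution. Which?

Answer: K = 2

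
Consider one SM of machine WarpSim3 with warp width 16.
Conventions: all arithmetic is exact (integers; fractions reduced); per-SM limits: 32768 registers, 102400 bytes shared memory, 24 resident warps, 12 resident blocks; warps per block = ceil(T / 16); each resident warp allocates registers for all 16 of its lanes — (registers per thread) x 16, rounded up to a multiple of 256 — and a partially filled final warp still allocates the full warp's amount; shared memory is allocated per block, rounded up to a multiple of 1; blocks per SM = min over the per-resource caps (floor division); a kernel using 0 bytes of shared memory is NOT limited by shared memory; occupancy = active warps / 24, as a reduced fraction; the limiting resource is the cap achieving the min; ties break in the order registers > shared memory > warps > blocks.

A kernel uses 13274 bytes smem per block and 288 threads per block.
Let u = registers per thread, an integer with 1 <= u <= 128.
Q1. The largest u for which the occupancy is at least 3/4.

Answer: u = 112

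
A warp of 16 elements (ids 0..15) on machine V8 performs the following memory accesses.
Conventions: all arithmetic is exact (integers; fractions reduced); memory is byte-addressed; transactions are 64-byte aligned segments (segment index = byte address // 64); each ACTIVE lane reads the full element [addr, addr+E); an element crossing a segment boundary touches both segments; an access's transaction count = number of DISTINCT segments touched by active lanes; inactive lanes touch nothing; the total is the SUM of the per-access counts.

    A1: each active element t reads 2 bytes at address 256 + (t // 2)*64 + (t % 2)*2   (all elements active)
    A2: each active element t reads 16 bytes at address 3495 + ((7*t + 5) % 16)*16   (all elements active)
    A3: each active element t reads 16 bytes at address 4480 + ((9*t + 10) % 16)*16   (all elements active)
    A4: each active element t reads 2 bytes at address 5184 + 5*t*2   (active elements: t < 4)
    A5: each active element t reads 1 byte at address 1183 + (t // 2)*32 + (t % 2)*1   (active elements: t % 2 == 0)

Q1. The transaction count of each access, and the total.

A1: 8 transactions
A2: 5 transactions
A3: 4 transactions
A4: 1 transaction
A5: 4 transactions

Answer: 8,5,4,1,4; total 22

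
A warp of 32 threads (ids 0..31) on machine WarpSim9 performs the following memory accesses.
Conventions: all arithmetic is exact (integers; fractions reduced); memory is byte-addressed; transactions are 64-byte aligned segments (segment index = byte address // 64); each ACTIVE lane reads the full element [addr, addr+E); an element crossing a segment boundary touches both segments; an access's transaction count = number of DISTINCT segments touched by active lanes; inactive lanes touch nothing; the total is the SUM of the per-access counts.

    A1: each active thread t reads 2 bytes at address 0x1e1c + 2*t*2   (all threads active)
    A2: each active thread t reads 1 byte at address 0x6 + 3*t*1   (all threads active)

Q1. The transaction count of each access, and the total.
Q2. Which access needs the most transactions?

A1: 3 transactions
A2: 2 transactions

Answer: 3,2; total 5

Answer: A1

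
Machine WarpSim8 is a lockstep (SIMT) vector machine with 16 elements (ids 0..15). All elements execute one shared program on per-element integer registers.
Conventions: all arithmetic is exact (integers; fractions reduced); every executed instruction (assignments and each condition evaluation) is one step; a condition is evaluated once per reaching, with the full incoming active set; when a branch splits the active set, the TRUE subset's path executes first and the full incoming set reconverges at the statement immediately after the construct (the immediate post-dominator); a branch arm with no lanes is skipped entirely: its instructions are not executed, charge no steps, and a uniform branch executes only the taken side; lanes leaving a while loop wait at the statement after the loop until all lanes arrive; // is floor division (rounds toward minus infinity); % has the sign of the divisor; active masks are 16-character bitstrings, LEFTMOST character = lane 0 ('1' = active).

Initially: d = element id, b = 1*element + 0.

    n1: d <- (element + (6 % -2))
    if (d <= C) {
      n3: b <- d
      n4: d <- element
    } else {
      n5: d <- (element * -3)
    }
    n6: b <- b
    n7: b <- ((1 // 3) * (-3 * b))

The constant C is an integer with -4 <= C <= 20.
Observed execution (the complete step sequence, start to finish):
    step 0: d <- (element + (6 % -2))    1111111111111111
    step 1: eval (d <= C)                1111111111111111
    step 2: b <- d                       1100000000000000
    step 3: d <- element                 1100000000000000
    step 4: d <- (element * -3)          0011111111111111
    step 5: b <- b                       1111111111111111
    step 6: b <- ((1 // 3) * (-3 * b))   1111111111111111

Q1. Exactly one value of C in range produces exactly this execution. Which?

Answer: C = 1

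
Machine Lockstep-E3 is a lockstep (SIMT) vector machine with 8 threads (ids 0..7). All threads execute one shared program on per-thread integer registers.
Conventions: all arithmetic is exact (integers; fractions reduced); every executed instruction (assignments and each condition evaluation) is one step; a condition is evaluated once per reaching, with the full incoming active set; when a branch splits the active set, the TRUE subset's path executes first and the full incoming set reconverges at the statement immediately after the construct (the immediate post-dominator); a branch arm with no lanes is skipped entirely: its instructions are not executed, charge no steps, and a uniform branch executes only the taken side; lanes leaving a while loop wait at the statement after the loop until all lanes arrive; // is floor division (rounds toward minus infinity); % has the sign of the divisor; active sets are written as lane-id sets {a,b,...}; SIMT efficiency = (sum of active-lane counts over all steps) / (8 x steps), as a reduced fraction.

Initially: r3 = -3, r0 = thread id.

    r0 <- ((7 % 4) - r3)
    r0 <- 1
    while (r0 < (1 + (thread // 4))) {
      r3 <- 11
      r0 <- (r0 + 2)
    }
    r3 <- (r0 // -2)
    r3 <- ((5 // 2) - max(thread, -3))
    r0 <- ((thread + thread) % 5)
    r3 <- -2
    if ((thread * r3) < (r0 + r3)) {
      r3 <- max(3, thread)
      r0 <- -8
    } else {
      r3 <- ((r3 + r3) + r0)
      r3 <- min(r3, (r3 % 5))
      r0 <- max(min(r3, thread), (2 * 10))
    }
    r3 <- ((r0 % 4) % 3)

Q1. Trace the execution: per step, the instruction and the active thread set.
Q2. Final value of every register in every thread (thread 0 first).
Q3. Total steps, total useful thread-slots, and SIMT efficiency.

step 0: r0 <- ((7 % 4) - r3)         {0,1,2,3,4,5,6,7}
step 1: r0 <- 1                      {0,1,2,3,4,5,6,7}
step 2: eval (r0 < (1 + (thread // 4))) {0,1,2,3,4,5,6,7}
step 3: r3 <- 11                     {4,5,6,7}
step 4: r0 <- (r0 + 2)               {4,5,6,7}
step 5: eval (r0 < (1 + (thread // 4))) {4,5,6,7}
step 6: r3 <- (r0 // -2)             {0,1,2,3,4,5,6,7}
step 7: r3 <- ((5 // 2) - max(thread, -3)) {0,1,2,3,4,5,6,7}
step 8: r0 <- ((thread + thread) % 5) {0,1,2,3,4,5,6,7}
step 9: r3 <- -2                     {0,1,2,3,4,5,6,7}
step 10: eval ((thread * r3) < (r0 + r3)) {0,1,2,3,4,5,6,7}
step 11: r3 <- max(3, thread)         {1,2,3,4,5,6,7}
step 12: r0 <- -8                     {1,2,3,4,5,6,7}
step 13: r3 <- ((r3 + r3) + r0)       {0}
step 14: r3 <- min(r3, (r3 % 5))      {0}
step 15: r0 <- max(min(r3, thread), (2 * 10)) {0}
step 16: r3 <- ((r0 % 4) % 3)         {0,1,2,3,4,5,6,7}

Answer: 17 steps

r3: 0,0,0,0,0,0,0,0
r0: 20,-8,-8,-8,-8,-8,-8,-8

steps = 17; useful = 101; efficiency = 101/136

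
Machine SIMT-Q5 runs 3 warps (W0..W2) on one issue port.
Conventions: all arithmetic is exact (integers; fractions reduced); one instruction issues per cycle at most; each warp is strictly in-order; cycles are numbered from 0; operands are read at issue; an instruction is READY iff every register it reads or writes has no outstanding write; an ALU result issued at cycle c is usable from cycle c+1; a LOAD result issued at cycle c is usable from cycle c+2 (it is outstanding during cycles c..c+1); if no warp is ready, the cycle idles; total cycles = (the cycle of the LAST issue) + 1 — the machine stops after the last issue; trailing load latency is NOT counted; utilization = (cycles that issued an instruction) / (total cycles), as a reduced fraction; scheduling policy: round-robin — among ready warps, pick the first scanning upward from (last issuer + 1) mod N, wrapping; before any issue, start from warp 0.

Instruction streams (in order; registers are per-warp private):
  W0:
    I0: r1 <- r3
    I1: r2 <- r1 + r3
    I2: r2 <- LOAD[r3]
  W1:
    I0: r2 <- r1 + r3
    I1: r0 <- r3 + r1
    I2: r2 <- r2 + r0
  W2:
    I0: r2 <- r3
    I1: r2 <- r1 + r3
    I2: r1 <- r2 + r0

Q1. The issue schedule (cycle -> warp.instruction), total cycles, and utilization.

cycle 0: W0.I0
cycle 1: W1.I0
cycle 2: W2.I0
cycle 3: W0.I1
cycle 4: W1.I1
cycle 5: W2.I1
cycle 6: W0.I2
cycle 7: W1.I2
cycle 8: W2.I2

Answer: 9 cycles, utilization 1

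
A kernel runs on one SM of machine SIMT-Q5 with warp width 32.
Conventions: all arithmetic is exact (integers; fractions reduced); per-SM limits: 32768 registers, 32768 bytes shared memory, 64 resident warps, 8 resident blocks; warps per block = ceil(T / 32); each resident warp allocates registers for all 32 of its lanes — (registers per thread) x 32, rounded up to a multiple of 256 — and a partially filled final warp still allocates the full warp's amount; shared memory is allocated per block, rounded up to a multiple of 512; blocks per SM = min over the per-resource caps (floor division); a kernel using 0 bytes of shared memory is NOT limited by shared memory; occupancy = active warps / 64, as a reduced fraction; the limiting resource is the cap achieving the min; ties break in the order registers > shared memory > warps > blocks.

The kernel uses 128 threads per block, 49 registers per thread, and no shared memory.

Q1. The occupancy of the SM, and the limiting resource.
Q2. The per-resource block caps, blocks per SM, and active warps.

Answer: occupancy 1/4, limited by registers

registers: 4 blocks
shared memory: no limit (kernel uses none)
warps: 16 blocks
blocks: 8 blocks

Answer: 4 blocks, 16 active warps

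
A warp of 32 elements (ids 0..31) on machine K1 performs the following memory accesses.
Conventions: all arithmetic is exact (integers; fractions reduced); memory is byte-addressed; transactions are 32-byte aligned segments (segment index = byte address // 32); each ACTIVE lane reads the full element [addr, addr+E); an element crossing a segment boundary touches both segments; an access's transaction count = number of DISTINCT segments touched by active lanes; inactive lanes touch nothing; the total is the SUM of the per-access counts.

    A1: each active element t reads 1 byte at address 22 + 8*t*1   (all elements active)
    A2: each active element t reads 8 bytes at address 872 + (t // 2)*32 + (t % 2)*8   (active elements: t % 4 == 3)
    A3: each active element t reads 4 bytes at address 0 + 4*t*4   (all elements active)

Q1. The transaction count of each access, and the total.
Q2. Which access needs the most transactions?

A1: 9 transactions
A2: 8 transactions
A3: 16 transactions

Answer: 9,8,16; total 33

Answer: A3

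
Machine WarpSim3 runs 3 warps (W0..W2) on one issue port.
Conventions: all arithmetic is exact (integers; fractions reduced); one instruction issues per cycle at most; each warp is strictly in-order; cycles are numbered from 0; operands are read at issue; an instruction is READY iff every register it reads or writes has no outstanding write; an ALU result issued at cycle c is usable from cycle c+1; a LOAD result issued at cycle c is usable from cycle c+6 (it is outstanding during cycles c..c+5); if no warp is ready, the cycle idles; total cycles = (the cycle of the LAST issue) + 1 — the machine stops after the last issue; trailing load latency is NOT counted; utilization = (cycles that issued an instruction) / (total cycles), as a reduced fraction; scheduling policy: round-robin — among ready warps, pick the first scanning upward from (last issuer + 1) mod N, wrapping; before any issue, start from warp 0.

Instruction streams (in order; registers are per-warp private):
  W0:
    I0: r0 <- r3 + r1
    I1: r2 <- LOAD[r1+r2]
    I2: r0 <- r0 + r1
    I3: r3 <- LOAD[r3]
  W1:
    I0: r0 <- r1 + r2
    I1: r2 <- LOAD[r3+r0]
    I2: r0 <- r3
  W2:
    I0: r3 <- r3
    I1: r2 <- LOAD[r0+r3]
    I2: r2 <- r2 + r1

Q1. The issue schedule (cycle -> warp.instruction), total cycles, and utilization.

cycle 0: W0.I0
cycle 1: W1.I0
cycle 2: W2.I0
cycle 3: W0.I1
cycle 4: W1.I1
cycle 5: W2.I1
cycle 6: W0.I2
cycle 7: W1.I2
cycle 8: W0.I3
cycle 9: idle
cycle 10: idle
cycle 11: W2.I2

Answer: 12 cycles, utilization 5/6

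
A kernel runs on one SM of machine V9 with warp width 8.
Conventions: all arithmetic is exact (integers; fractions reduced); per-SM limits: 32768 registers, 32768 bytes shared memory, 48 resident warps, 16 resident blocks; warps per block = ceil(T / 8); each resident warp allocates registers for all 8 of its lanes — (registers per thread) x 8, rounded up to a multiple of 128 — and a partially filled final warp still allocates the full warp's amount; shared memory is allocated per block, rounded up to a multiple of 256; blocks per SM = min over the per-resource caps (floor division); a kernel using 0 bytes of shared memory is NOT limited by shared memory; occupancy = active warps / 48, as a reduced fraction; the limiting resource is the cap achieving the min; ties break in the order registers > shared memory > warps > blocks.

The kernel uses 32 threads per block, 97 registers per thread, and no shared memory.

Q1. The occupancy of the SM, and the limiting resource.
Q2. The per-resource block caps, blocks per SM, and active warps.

Answer: occupancy 3/4, limited by registers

registers: 9 blocks
shared memory: no limit (kernel uses none)
warps: 12 blocks
blocks: 16 blocks

Answer: 9 blocks, 36 active warps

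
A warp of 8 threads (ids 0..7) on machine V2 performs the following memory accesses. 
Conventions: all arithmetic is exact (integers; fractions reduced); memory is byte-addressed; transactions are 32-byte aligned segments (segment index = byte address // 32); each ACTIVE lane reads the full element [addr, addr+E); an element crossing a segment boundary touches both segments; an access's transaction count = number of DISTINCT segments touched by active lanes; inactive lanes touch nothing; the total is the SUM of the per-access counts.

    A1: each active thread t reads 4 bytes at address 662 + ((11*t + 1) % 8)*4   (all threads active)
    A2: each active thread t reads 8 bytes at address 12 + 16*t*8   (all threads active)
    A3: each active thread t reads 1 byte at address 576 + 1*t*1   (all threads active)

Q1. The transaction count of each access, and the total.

A1: 2 transactions
A2: 8 transactions
A3: 1 transaction

Answer: 2,8,1; total 11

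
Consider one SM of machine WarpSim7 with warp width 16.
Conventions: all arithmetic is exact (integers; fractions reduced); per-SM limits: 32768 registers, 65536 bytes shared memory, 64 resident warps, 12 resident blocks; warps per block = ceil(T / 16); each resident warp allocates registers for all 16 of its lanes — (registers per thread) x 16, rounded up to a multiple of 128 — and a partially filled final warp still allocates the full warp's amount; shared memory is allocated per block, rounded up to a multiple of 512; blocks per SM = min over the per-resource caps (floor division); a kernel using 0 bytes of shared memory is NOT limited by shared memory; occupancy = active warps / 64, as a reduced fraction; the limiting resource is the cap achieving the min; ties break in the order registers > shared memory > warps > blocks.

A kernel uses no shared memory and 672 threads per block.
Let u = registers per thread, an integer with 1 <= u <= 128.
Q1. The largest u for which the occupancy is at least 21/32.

Answer: u = 48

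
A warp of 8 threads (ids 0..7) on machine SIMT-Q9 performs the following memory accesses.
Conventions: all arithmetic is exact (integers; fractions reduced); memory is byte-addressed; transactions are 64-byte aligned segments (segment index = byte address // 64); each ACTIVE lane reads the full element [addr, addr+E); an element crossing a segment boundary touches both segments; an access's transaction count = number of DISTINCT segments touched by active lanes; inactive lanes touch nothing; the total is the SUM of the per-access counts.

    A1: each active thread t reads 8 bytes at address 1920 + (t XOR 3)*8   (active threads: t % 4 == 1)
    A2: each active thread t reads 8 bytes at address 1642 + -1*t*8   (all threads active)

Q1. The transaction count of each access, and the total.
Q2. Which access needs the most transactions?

A1: 1 transaction
A2: 2 transactions

Answer: 1,2; total 3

Answer: A2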